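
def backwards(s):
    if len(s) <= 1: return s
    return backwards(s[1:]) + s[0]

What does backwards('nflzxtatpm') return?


backwards('nflzxtatpm') = backwards('flzxtatpm') + 'n'
backwards('flzxtatpm') = backwards('lzxtatpm') + 'f'
backwards('lzxtatpm') = backwards('zxtatpm') + 'l'
backwards('zxtatpm') = backwards('xtatpm') + 'z'
backwards('xtatpm') = backwards('tatpm') + 'x'
backwards('tatpm') = backwards('atpm') + 't'
backwards('atpm') = backwards('tpm') + 'a'
backwards('tpm') = backwards('pm') + 't'
backwards('pm') = backwards('m') + 'p'
backwards('m') = 'm'  (base case)
Concatenating: 'm' + 'p' + 't' + 'a' + 't' + 'x' + 'z' + 'l' + 'f' + 'n' = 'mptatxzlfn'

mptatxzlfn


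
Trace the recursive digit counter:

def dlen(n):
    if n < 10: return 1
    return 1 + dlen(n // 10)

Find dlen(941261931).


dlen(941261931) = 1 + dlen(94126193)
dlen(94126193) = 1 + dlen(9412619)
dlen(9412619) = 1 + dlen(941261)
dlen(941261) = 1 + dlen(94126)
dlen(94126) = 1 + dlen(9412)
dlen(9412) = 1 + dlen(941)
dlen(941) = 1 + dlen(94)
dlen(94) = 1 + dlen(9)
dlen(9) = 1  (base case: 9 < 10)
Unwinding: 1 + 1 + 1 + 1 + 1 + 1 + 1 + 1 + 1 = 9

9


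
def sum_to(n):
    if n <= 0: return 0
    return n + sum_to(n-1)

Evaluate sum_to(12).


sum_to(12)
= 12 + 11 + 10 + 9 + 8 + 7 + 6 + 5 + 4 + 3 + 2 + 1 + sum_to(0)
= 12 + 11 + 10 + 9 + 8 + 7 + 6 + 5 + 4 + 3 + 2 + 1 + 0
= 78

78


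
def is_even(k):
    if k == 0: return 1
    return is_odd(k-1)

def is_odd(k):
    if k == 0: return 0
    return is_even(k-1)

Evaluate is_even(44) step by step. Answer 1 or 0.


is_even(44) = is_odd(43)
is_odd(43) = is_even(42)
is_even(42) = is_odd(41)
is_odd(41) = is_even(40)
is_even(40) = is_odd(39)
is_odd(39) = is_even(38)
is_even(38) = is_odd(37)
is_odd(37) = is_even(36)
is_even(36) = is_odd(35)
is_odd(35) = is_even(34)
is_even(34) = is_odd(33)
is_odd(33) = is_even(32)
is_even(32) = is_odd(31)
is_odd(31) = is_even(30)
is_even(30) = is_odd(29)
is_odd(29) = is_even(28)
is_even(28) = is_odd(27)
is_odd(27) = is_even(26)
is_even(26) = is_odd(25)
is_odd(25) = is_even(24)
is_even(24) = is_odd(23)
is_odd(23) = is_even(22)
is_even(22) = is_odd(21)
is_odd(21) = is_even(20)
is_even(20) = is_odd(19)
is_odd(19) = is_even(18)
is_even(18) = is_odd(17)
is_odd(17) = is_even(16)
is_even(16) = is_odd(15)
is_odd(15) = is_even(14)
is_even(14) = is_odd(13)
is_odd(13) = is_even(12)
is_even(12) = is_odd(11)
is_odd(11) = is_even(10)
is_even(10) = is_odd(9)
is_odd(9) = is_even(8)
is_even(8) = is_odd(7)
is_odd(7) = is_even(6)
is_even(6) = is_odd(5)
is_odd(5) = is_even(4)
is_even(4) = is_odd(3)
is_odd(3) = is_even(2)
is_even(2) = is_odd(1)
is_odd(1) = is_even(0)
is_even(0) = 1  (base case)
Result: 1

1


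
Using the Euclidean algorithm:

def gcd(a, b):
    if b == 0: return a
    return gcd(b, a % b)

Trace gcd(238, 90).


gcd(238, 90) = gcd(90, 58)
gcd(90, 58) = gcd(58, 32)
gcd(58, 32) = gcd(32, 26)
gcd(32, 26) = gcd(26, 6)
gcd(26, 6) = gcd(6, 2)
gcd(6, 2) = gcd(2, 0)
gcd(2, 0) = 2  (base case)

2


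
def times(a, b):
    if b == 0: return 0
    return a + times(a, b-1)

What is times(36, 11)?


times(36, 11) = 36 + times(36, 10)
times(36, 10) = 36 + times(36, 9)
times(36, 9) = 36 + times(36, 8)
times(36, 8) = 36 + times(36, 7)
times(36, 7) = 36 + times(36, 6)
times(36, 6) = 36 + times(36, 5)
times(36, 5) = 36 + times(36, 4)
times(36, 4) = 36 + times(36, 3)
times(36, 3) = 36 + times(36, 2)
times(36, 2) = 36 + times(36, 1)
times(36, 1) = 36 + times(36, 0)
times(36, 0) = 0  (base case)
Total: 36 + 36 + 36 + 36 + 36 + 36 + 36 + 36 + 36 + 36 + 36 + 0 = 396

396


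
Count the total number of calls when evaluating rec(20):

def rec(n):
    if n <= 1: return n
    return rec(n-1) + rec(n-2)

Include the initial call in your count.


Let C(n) = total calls for rec(n)
C(0) = 1, C(1) = 1
C(2) = 1 + C(1) + C(0) = 1 + 1 + 1 = 3
C(3) = 1 + C(2) + C(1) = 1 + 3 + 1 = 5
C(4) = 1 + C(3) + C(2) = 1 + 5 + 3 = 9
C(5) = 1 + C(4) + C(3) = 1 + 9 + 5 = 15
C(6) = 1 + C(5) + C(4) = 1 + 15 + 9 = 25
C(7) = 1 + C(6) + C(5) = 1 + 25 + 15 = 41
C(8) = 1 + C(7) + C(6) = 1 + 41 + 25 = 67
C(9) = 1 + C(8) + C(7) = 1 + 67 + 41 = 109
C(10) = 1 + C(9) + C(8) = 1 + 109 + 67 = 177
C(11) = 1 + C(10) + C(9) = 1 + 177 + 109 = 287
C(12) = 1 + C(11) + C(10) = 1 + 287 + 177 = 465
C(13) = 1 + C(12) + C(11) = 1 + 465 + 287 = 753
C(14) = 1 + C(13) + C(12) = 1 + 753 + 465 = 1219
C(15) = 1 + C(14) + C(13) = 1 + 1219 + 753 = 1973
C(16) = 1 + C(15) + C(14) = 1 + 1973 + 1219 = 3193
C(17) = 1 + C(16) + C(15) = 1 + 3193 + 1973 = 5167
C(18) = 1 + C(17) + C(16) = 1 + 5167 + 3193 = 8361
C(19) = 1 + C(18) + C(17) = 1 + 8361 + 5167 = 13529
C(20) = 1 + C(19) + C(18) = 1 + 13529 + 8361 = 21891

21891


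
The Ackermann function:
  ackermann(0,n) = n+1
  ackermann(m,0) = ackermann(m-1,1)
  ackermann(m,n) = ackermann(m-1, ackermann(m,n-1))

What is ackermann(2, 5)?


ackermann(2, 5) = ackermann(1, ackermann(2, 4))
  ackermann(2, 4) = ackermann(1, ackermann(2, 3))
    ackermann(2, 3) = ackermann(1, ackermann(2, 2))
      ackermann(2, 2) = ackermann(1, ackermann(2, 1))
        ackermann(2, 1) = ackermann(1, ackermann(2, 0))
          ackermann(2, 0) = ackermann(1, 1)
          ackermann(1, 1) = ackermann(0, ackermann(1, 0))
          ackermann(1, 0) = ackermann(0, 1)
          ackermann(0, 1) = 2
            = ackermann(0, 2)
          ackermann(0, 2) = 3
          = ackermann(1, 3)
          ackermann(1, 3) = ackermann(0, ackermann(1, 2))
          ackermann(1, 2) = ackermann(0, ackermann(1, 1))
          ackermann(1, 1) = ackermann(0, ackermann(1, 0))
          ackermann(1, 0) = ackermann(0, 1)
          ackermann(0, 1) = 2
            = ackermann(0, 2)
          ackermann(0, 2) = 3
            = ackermann(0, 3)
          ackermann(0, 3) = 4
            = ackermann(0, 4)
          ackermann(0, 4) = 5
        = ackermann(1, 5)
        ackermann(1, 5) = ackermann(0, ackermann(1, 4))
... (trace truncated)
Result: ackermann(2, 5) = 13

13


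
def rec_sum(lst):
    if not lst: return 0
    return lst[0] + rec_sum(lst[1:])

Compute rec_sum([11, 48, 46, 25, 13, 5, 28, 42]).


rec_sum([11, 48, 46, 25, 13, 5, 28, 42]) = 11 + rec_sum([48, 46, 25, 13, 5, 28, 42])
rec_sum([48, 46, 25, 13, 5, 28, 42]) = 48 + rec_sum([46, 25, 13, 5, 28, 42])
rec_sum([46, 25, 13, 5, 28, 42]) = 46 + rec_sum([25, 13, 5, 28, 42])
rec_sum([25, 13, 5, 28, 42]) = 25 + rec_sum([13, 5, 28, 42])
rec_sum([13, 5, 28, 42]) = 13 + rec_sum([5, 28, 42])
rec_sum([5, 28, 42]) = 5 + rec_sum([28, 42])
rec_sum([28, 42]) = 28 + rec_sum([42])
rec_sum([42]) = 42 + rec_sum([])
rec_sum([]) = 0  (base case)
Total: 11 + 48 + 46 + 25 + 13 + 5 + 28 + 42 + 0 = 218

218


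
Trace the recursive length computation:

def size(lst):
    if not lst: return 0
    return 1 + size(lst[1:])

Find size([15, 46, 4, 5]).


size([15, 46, 4, 5]) = 1 + size([46, 4, 5])
size([46, 4, 5]) = 1 + size([4, 5])
size([4, 5]) = 1 + size([5])
size([5]) = 1 + size([])
size([]) = 0  (base case)
Unwinding: 1 + 1 + 1 + 1 + 0 = 4

4


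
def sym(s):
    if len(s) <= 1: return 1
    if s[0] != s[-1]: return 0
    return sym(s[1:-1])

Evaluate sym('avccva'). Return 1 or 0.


sym('avccva'): s[0]='a' == s[-1]='a' -> check sym('vccv')
sym('vccv'): s[0]='v' == s[-1]='v' -> check sym('cc')
sym('cc'): s[0]='c' == s[-1]='c' -> check sym('')
sym(''): len <= 1 -> return 1  (base case)
Result: 1 (palindrome)

1


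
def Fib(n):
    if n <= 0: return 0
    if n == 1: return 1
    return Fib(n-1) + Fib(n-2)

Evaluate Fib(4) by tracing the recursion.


Computing Fib(4) bottom-up:
Fib(0) = 0
Fib(1) = 1
Fib(2) = Fib(1) + Fib(0) = 1 + 0 = 1
Fib(3) = Fib(2) + Fib(1) = 1 + 1 = 2
Fib(4) = Fib(3) + Fib(2) = 2 + 1 = 3

3


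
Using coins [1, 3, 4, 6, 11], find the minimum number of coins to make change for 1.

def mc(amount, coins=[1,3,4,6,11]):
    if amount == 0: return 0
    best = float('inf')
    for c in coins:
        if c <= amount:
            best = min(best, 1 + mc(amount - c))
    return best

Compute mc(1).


Building up with DP:
mc(0) = 0
mc(1) = min(1+mc(0)=1+0=1) = 1

1


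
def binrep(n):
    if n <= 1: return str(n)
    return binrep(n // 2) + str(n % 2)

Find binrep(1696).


binrep(1696) = binrep(848) + '0'
binrep(848) = binrep(424) + '0'
binrep(424) = binrep(212) + '0'
binrep(212) = binrep(106) + '0'
binrep(106) = binrep(53) + '0'
binrep(53) = binrep(26) + '1'
binrep(26) = binrep(13) + '0'
binrep(13) = binrep(6) + '1'
binrep(6) = binrep(3) + '0'
binrep(3) = binrep(1) + '1'
binrep(1) = '1'  (base case)
Concatenating: '1' + '1' + '0' + '1' + '0' + '1' + '0' + '0' + '0' + '0' + '0' = '11010100000'

11010100000


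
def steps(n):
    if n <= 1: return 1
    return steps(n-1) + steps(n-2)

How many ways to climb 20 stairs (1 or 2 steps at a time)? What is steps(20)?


Building up from base cases:
steps(0) = 1
steps(1) = 1
steps(2) = steps(1) + steps(0) = 1 + 1 = 2
steps(3) = steps(2) + steps(1) = 2 + 1 = 3
steps(4) = steps(3) + steps(2) = 3 + 2 = 5
steps(5) = steps(4) + steps(3) = 5 + 3 = 8
steps(6) = steps(5) + steps(4) = 8 + 5 = 13
steps(7) = steps(6) + steps(5) = 13 + 8 = 21
steps(8) = steps(7) + steps(6) = 21 + 13 = 34
steps(9) = steps(8) + steps(7) = 34 + 21 = 55
steps(10) = steps(9) + steps(8) = 55 + 34 = 89
steps(11) = steps(10) + steps(9) = 89 + 55 = 144
steps(12) = steps(11) + steps(10) = 144 + 89 = 233
steps(13) = steps(12) + steps(11) = 233 + 144 = 377
steps(14) = steps(13) + steps(12) = 377 + 233 = 610
steps(15) = steps(14) + steps(13) = 610 + 377 = 987
steps(16) = steps(15) + steps(14) = 987 + 610 = 1597
steps(17) = steps(16) + steps(15) = 1597 + 987 = 2584
steps(18) = steps(17) + steps(16) = 2584 + 1597 = 4181
steps(19) = steps(18) + steps(17) = 4181 + 2584 = 6765
steps(20) = steps(19) + steps(18) = 6765 + 4181 = 10946

10946


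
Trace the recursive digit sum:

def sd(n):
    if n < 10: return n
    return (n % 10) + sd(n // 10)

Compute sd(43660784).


sd(43660784) = 4 + sd(4366078)
sd(4366078) = 8 + sd(436607)
sd(436607) = 7 + sd(43660)
sd(43660) = 0 + sd(4366)
sd(4366) = 6 + sd(436)
sd(436) = 6 + sd(43)
sd(43) = 3 + sd(4)
sd(4) = 4  (base case)
Total: 4 + 8 + 7 + 0 + 6 + 6 + 3 + 4 = 38

38


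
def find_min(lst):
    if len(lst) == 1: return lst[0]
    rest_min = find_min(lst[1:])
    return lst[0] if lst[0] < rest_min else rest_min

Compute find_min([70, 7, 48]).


find_min([70, 7, 48]): compare 70 with find_min([7, 48])
find_min([7, 48]): compare 7 with find_min([48])
find_min([48]) = 48  (base case)
Compare 7 with 48 -> 7
Compare 70 with 7 -> 7

7


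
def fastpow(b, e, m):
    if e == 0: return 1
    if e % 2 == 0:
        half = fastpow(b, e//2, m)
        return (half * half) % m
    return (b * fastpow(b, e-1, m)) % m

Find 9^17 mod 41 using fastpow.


fastpow(9, 17, 41): e is odd, compute fastpow(9, 16, 41)
  fastpow(9, 16, 41): e is even, compute fastpow(9, 8, 41)
    fastpow(9, 8, 41): e is even, compute fastpow(9, 4, 41)
      fastpow(9, 4, 41): e is even, compute fastpow(9, 2, 41)
        fastpow(9, 2, 41): e is even, compute fastpow(9, 1, 41)
          fastpow(9, 1, 41): e is odd, compute fastpow(9, 0, 41)
          fastpow(9, 0, 41) = 1
          (9 * 1) % 41 = 9
        half=9, (9*9) % 41 = 40
      half=40, (40*40) % 41 = 1
    half=1, (1*1) % 41 = 1
  half=1, (1*1) % 41 = 1
(9 * 1) % 41 = 9

9


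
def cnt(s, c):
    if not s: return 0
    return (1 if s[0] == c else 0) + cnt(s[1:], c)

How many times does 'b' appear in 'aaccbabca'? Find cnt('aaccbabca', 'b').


s[0]='a' != 'b' -> 0
s[0]='a' != 'b' -> 0
s[0]='c' != 'b' -> 0
s[0]='c' != 'b' -> 0
s[0]='b' == 'b' -> 1
s[0]='a' != 'b' -> 0
s[0]='b' == 'b' -> 1
s[0]='c' != 'b' -> 0
s[0]='a' != 'b' -> 0
Sum: 0 + 0 + 0 + 0 + 1 + 0 + 1 + 0 + 0 = 2

2


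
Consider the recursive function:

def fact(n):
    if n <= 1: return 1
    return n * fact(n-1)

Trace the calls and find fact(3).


fact(3)
= 3 * fact(2)
= 3 * 2 * fact(1)
= 3 * 2 * 1
= 6

6


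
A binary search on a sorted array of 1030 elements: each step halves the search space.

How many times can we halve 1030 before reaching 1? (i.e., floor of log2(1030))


1030 / 2 = 515
515 / 2 = 257
257 / 2 = 128
128 / 2 = 64
64 / 2 = 32
32 / 2 = 16
16 / 2 = 8
8 / 2 = 4
4 / 2 = 2
2 / 2 = 1
Reached 1 after 10 halvings

10


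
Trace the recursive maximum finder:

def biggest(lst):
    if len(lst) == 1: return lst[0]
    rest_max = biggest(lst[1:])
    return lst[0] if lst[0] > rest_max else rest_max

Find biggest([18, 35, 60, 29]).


biggest([18, 35, 60, 29]): compare 18 with biggest([35, 60, 29])
biggest([35, 60, 29]): compare 35 with biggest([60, 29])
biggest([60, 29]): compare 60 with biggest([29])
biggest([29]) = 29  (base case)
Compare 60 with 29 -> 60
Compare 35 with 60 -> 60
Compare 18 with 60 -> 60

60


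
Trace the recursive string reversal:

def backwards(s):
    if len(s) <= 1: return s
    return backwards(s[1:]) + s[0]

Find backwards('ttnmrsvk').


backwards('ttnmrsvk') = backwards('tnmrsvk') + 't'
backwards('tnmrsvk') = backwards('nmrsvk') + 't'
backwards('nmrsvk') = backwards('mrsvk') + 'n'
backwards('mrsvk') = backwards('rsvk') + 'm'
backwards('rsvk') = backwards('svk') + 'r'
backwards('svk') = backwards('vk') + 's'
backwards('vk') = backwards('k') + 'v'
backwards('k') = 'k'  (base case)
Concatenating: 'k' + 'v' + 's' + 'r' + 'm' + 'n' + 't' + 't' = 'kvsrmntt'

kvsrmntt


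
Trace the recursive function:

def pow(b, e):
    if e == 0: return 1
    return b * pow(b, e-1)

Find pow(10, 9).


pow(10, 9)
= 10 * pow(10, 8)
= 10 * 10 * pow(10, 7)
= 10 * 10 * 10 * pow(10, 6)
= 10 * 10 * 10 * 10 * pow(10, 5)
= 10 * 10 * 10 * 10 * 10 * pow(10, 4)
= 10 * 10 * 10 * 10 * 10 * 10 * pow(10, 3)
= 10 * 10 * 10 * 10 * 10 * 10 * 10 * pow(10, 2)
= 10 * 10 * 10 * 10 * 10 * 10 * 10 * 10 * pow(10, 1)
= 10 * 10 * 10 * 10 * 10 * 10 * 10 * 10 * 10 * pow(10, 0)
= 10 * 10 * 10 * 10 * 10 * 10 * 10 * 10 * 10 * 1
= 1000000000

1000000000


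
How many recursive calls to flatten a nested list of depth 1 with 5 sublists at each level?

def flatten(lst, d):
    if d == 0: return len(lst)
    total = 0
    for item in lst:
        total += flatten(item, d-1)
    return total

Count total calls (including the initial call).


At depth 0 (root): 1 call
At depth 1: each of 1 parents calls flatten on 5 children = 5 calls
Total: 1 + 5 = 6

6


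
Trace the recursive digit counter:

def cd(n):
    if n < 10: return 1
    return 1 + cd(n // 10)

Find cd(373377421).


cd(373377421) = 1 + cd(37337742)
cd(37337742) = 1 + cd(3733774)
cd(3733774) = 1 + cd(373377)
cd(373377) = 1 + cd(37337)
cd(37337) = 1 + cd(3733)
cd(3733) = 1 + cd(373)
cd(373) = 1 + cd(37)
cd(37) = 1 + cd(3)
cd(3) = 1  (base case: 3 < 10)
Unwinding: 1 + 1 + 1 + 1 + 1 + 1 + 1 + 1 + 1 = 9

9


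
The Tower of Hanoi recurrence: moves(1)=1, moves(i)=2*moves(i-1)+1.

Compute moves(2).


moves(2) = 2 * moves(1) + 1
moves(1) = 1  (base case)
moves(2) = 2 * 1 + 1 = 3

3


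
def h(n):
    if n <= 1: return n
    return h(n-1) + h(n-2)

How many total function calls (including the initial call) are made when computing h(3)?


Let C(n) = total calls for h(n)
C(0) = 1, C(1) = 1
C(2) = 1 + C(1) + C(0) = 1 + 1 + 1 = 3
C(3) = 1 + C(2) + C(1) = 1 + 3 + 1 = 5

5


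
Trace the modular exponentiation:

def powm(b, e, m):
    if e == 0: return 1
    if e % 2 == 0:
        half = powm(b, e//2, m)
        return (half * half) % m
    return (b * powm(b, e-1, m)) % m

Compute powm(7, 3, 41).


powm(7, 3, 41): e is odd, compute powm(7, 2, 41)
  powm(7, 2, 41): e is even, compute powm(7, 1, 41)
    powm(7, 1, 41): e is odd, compute powm(7, 0, 41)
      powm(7, 0, 41) = 1
    (7 * 1) % 41 = 7
  half=7, (7*7) % 41 = 8
(7 * 8) % 41 = 15

15


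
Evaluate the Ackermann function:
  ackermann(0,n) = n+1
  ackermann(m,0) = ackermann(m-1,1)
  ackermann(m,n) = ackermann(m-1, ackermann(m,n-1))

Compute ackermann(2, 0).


ackermann(2, 0) = ackermann(1, 1)
  ackermann(1, 1) = ackermann(0, ackermann(1, 0))
    ackermann(1, 0) = ackermann(0, 1)
      ackermann(0, 1) = 2
    = ackermann(0, 2)
    ackermann(0, 2) = 3
Result: ackermann(2, 0) = 3

3


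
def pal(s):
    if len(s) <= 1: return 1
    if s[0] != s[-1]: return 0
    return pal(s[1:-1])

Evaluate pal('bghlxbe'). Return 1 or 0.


pal('bghlxbe'): s[0]='b' != s[-1]='e' -> return 0
Result: 0 (not a palindrome)

0


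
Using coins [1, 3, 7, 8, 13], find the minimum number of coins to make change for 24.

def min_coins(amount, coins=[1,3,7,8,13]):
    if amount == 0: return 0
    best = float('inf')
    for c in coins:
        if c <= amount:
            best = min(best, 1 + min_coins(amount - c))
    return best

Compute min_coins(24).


Building up with DP:
min_coins(0) = 0
min_coins(1) = min(1+min_coins(0)=1+0=1) = 1
min_coins(2) = min(1+min_coins(1)=1+1=2) = 2
min_coins(3) = min(1+min_coins(2)=1+2=3, 1+min_coins(0)=1+0=1) = 1
min_coins(4) = min(1+min_coins(3)=1+1=2, 1+min_coins(1)=1+1=2) = 2
min_coins(5) = min(1+min_coins(4)=1+2=3, 1+min_coins(2)=1+2=3) = 3
min_coins(6) = min(1+min_coins(5)=1+3=4, 1+min_coins(3)=1+1=2) = 2
min_coins(7) = min(1+min_coins(6)=1+2=3, 1+min_coins(4)=1+2=3, 1+min_coins(0)=1+0=1) = 1
min_coins(8) = min(1+min_coins(7)=1+1=2, 1+min_coins(5)=1+3=4, 1+min_coins(1)=1+1=2, 1+min_coins(0)=1+0=1) = 1
min_coins(9) = min(1+min_coins(8)=1+1=2, 1+min_coins(6)=1+2=3, 1+min_coins(2)=1+2=3, 1+min_coins(1)=1+1=2) = 2
min_coins(10) = min(1+min_coins(9)=1+2=3, 1+min_coins(7)=1+1=2, 1+min_coins(3)=1+1=2, 1+min_coins(2)=1+2=3) = 2
min_coins(11) = min(1+min_coins(10)=1+2=3, 1+min_coins(8)=1+1=2, 1+min_coins(4)=1+2=3, 1+min_coins(3)=1+1=2) = 2
min_coins(12) = min(1+min_coins(11)=1+2=3, 1+min_coins(9)=1+2=3, 1+min_coins(5)=1+3=4, 1+min_coins(4)=1+2=3) = 3
min_coins(13) = min(1+min_coins(12)=1+3=4, 1+min_coins(10)=1+2=3, 1+min_coins(6)=1+2=3, 1+min_coins(5)=1+3=4, 1+min_coins(0)=1+0=1) = 1
min_coins(14) = min(1+min_coins(13)=1+1=2, 1+min_coins(11)=1+2=3, 1+min_coins(7)=1+1=2, 1+min_coins(6)=1+2=3, 1+min_coins(1)=1+1=2) = 2
min_coins(15) = min(1+min_coins(14)=1+2=3, 1+min_coins(12)=1+3=4, 1+min_coins(8)=1+1=2, 1+min_coins(7)=1+1=2, 1+min_coins(2)=1+2=3) = 2
min_coins(16) = min(1+min_coins(15)=1+2=3, 1+min_coins(13)=1+1=2, 1+min_coins(9)=1+2=3, 1+min_coins(8)=1+1=2, 1+min_coins(3)=1+1=2) = 2
min_coins(17) = min(1+min_coins(16)=1+2=3, 1+min_coins(14)=1+2=3, 1+min_coins(10)=1+2=3, 1+min_coins(9)=1+2=3, 1+min_coins(4)=1+2=3) = 3
min_coins(18) = min(1+min_coins(17)=1+3=4, 1+min_coins(15)=1+2=3, 1+min_coins(11)=1+2=3, 1+min_coins(10)=1+2=3, 1+min_coins(5)=1+3=4) = 3
min_coins(19) = min(1+min_coins(18)=1+3=4, 1+min_coins(16)=1+2=3, 1+min_coins(12)=1+3=4, 1+min_coins(11)=1+2=3, 1+min_coins(6)=1+2=3) = 3
min_coins(20) = min(1+min_coins(19)=1+3=4, 1+min_coins(17)=1+3=4, 1+min_coins(13)=1+1=2, 1+min_coins(12)=1+3=4, 1+min_coins(7)=1+1=2) = 2
min_coins(21) = min(1+min_coins(20)=1+2=3, 1+min_coins(18)=1+3=4, 1+min_coins(14)=1+2=3, 1+min_coins(13)=1+1=2, 1+min_coins(8)=1+1=2) = 2
min_coins(22) = min(1+min_coins(21)=1+2=3, 1+min_coins(19)=1+3=4, 1+min_coins(15)=1+2=3, 1+min_coins(14)=1+2=3, 1+min_coins(9)=1+2=3) = 3
min_coins(23) = min(1+min_coins(22)=1+3=4, 1+min_coins(20)=1+2=3, 1+min_coins(16)=1+2=3, 1+min_coins(15)=1+2=3, 1+min_coins(10)=1+2=3) = 3
min_coins(24) = min(1+min_coins(23)=1+3=4, 1+min_coins(21)=1+2=3, 1+min_coins(17)=1+3=4, 1+min_coins(16)=1+2=3, 1+min_coins(11)=1+2=3) = 3

3


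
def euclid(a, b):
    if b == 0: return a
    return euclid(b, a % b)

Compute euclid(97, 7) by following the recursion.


euclid(97, 7) = euclid(7, 6)
euclid(7, 6) = euclid(6, 1)
euclid(6, 1) = euclid(1, 0)
euclid(1, 0) = 1  (base case)

1


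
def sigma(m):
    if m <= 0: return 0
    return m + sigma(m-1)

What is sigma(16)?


sigma(16)
= 16 + 15 + 14 + 13 + 12 + 11 + 10 + 9 + 8 + 7 + 6 + 5 + 4 + 3 + 2 + 1 + sigma(0)
= 16 + 15 + 14 + 13 + 12 + 11 + 10 + 9 + 8 + 7 + 6 + 5 + 4 + 3 + 2 + 1 + 0
= 136

136


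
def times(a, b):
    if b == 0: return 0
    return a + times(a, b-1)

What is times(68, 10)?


times(68, 10) = 68 + times(68, 9)
times(68, 9) = 68 + times(68, 8)
times(68, 8) = 68 + times(68, 7)
times(68, 7) = 68 + times(68, 6)
times(68, 6) = 68 + times(68, 5)
times(68, 5) = 68 + times(68, 4)
times(68, 4) = 68 + times(68, 3)
times(68, 3) = 68 + times(68, 2)
times(68, 2) = 68 + times(68, 1)
times(68, 1) = 68 + times(68, 0)
times(68, 0) = 0  (base case)
Total: 68 + 68 + 68 + 68 + 68 + 68 + 68 + 68 + 68 + 68 + 0 = 680

680


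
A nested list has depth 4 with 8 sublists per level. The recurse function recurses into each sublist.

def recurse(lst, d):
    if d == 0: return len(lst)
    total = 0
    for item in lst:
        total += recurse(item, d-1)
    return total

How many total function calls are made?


At depth 0 (root): 1 call
At depth 1: each of 1 parents calls recurse on 8 children = 8 calls
At depth 2: each of 8 parents calls recurse on 8 children = 64 calls
At depth 3: each of 64 parents calls recurse on 8 children = 512 calls
At depth 4: each of 512 parents calls recurse on 8 children = 4096 calls
Total: 1 + 8 + 64 + 512 + 4096 = 4681

4681


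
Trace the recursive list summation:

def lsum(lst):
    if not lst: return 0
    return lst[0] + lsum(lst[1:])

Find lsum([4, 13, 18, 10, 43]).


lsum([4, 13, 18, 10, 43]) = 4 + lsum([13, 18, 10, 43])
lsum([13, 18, 10, 43]) = 13 + lsum([18, 10, 43])
lsum([18, 10, 43]) = 18 + lsum([10, 43])
lsum([10, 43]) = 10 + lsum([43])
lsum([43]) = 43 + lsum([])
lsum([]) = 0  (base case)
Total: 4 + 13 + 18 + 10 + 43 + 0 = 88

88


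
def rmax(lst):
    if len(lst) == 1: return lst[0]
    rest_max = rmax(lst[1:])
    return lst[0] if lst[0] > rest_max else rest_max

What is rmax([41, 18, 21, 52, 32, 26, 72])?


rmax([41, 18, 21, 52, 32, 26, 72]): compare 41 with rmax([18, 21, 52, 32, 26, 72])
rmax([18, 21, 52, 32, 26, 72]): compare 18 with rmax([21, 52, 32, 26, 72])
rmax([21, 52, 32, 26, 72]): compare 21 with rmax([52, 32, 26, 72])
rmax([52, 32, 26, 72]): compare 52 with rmax([32, 26, 72])
rmax([32, 26, 72]): compare 32 with rmax([26, 72])
rmax([26, 72]): compare 26 with rmax([72])
rmax([72]) = 72  (base case)
Compare 26 with 72 -> 72
Compare 32 with 72 -> 72
Compare 52 with 72 -> 72
Compare 21 with 72 -> 72
Compare 18 with 72 -> 72
Compare 41 with 72 -> 72

72


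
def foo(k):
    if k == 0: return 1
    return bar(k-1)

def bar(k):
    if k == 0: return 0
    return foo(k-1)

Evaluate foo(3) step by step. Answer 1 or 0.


foo(3) = bar(2)
bar(2) = foo(1)
foo(1) = bar(0)
bar(0) = 0  (base case)
Result: 0

0


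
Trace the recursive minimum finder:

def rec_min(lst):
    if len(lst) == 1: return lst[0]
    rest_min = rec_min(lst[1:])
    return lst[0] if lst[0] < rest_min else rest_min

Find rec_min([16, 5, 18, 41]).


rec_min([16, 5, 18, 41]): compare 16 with rec_min([5, 18, 41])
rec_min([5, 18, 41]): compare 5 with rec_min([18, 41])
rec_min([18, 41]): compare 18 with rec_min([41])
rec_min([41]) = 41  (base case)
Compare 18 with 41 -> 18
Compare 5 with 18 -> 5
Compare 16 with 5 -> 5

5


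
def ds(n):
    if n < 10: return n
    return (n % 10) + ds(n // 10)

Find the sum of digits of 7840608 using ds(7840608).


ds(7840608) = 8 + ds(784060)
ds(784060) = 0 + ds(78406)
ds(78406) = 6 + ds(7840)
ds(7840) = 0 + ds(784)
ds(784) = 4 + ds(78)
ds(78) = 8 + ds(7)
ds(7) = 7  (base case)
Total: 8 + 0 + 6 + 0 + 4 + 8 + 7 = 33

33


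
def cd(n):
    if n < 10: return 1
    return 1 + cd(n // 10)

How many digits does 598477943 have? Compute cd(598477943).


cd(598477943) = 1 + cd(59847794)
cd(59847794) = 1 + cd(5984779)
cd(5984779) = 1 + cd(598477)
cd(598477) = 1 + cd(59847)
cd(59847) = 1 + cd(5984)
cd(5984) = 1 + cd(598)
cd(598) = 1 + cd(59)
cd(59) = 1 + cd(5)
cd(5) = 1  (base case: 5 < 10)
Unwinding: 1 + 1 + 1 + 1 + 1 + 1 + 1 + 1 + 1 = 9

9


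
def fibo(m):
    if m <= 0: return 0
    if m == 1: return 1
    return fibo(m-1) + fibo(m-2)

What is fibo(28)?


Computing fibo(28) bottom-up:
fibo(0) = 0
fibo(1) = 1
fibo(2) = fibo(1) + fibo(0) = 1 + 0 = 1
fibo(3) = fibo(2) + fibo(1) = 1 + 1 = 2
fibo(4) = fibo(3) + fibo(2) = 2 + 1 = 3
fibo(5) = fibo(4) + fibo(3) = 3 + 2 = 5
fibo(6) = fibo(5) + fibo(4) = 5 + 3 = 8
fibo(7) = fibo(6) + fibo(5) = 8 + 5 = 13
fibo(8) = fibo(7) + fibo(6) = 13 + 8 = 21
fibo(9) = fibo(8) + fibo(7) = 21 + 13 = 34
fibo(10) = fibo(9) + fibo(8) = 34 + 21 = 55
fibo(11) = fibo(10) + fibo(9) = 55 + 34 = 89
fibo(12) = fibo(11) + fibo(10) = 89 + 55 = 144
fibo(13) = fibo(12) + fibo(11) = 144 + 89 = 233
fibo(14) = fibo(13) + fibo(12) = 233 + 144 = 377
fibo(15) = fibo(14) + fibo(13) = 377 + 233 = 610
fibo(16) = fibo(15) + fibo(14) = 610 + 377 = 987
fibo(17) = fibo(16) + fibo(15) = 987 + 610 = 1597
fibo(18) = fibo(17) + fibo(16) = 1597 + 987 = 2584
fibo(19) = fibo(18) + fibo(17) = 2584 + 1597 = 4181
fibo(20) = fibo(19) + fibo(18) = 4181 + 2584 = 6765
fibo(21) = fibo(20) + fibo(19) = 6765 + 4181 = 10946
fibo(22) = fibo(21) + fibo(20) = 10946 + 6765 = 17711
fibo(23) = fibo(22) + fibo(21) = 17711 + 10946 = 28657
fibo(24) = fibo(23) + fibo(22) = 28657 + 17711 = 46368
fibo(25) = fibo(24) + fibo(23) = 46368 + 28657 = 75025
fibo(26) = fibo(25) + fibo(24) = 75025 + 46368 = 121393
fibo(27) = fibo(26) + fibo(25) = 121393 + 75025 = 196418
fibo(28) = fibo(27) + fibo(26) = 196418 + 121393 = 317811

317811


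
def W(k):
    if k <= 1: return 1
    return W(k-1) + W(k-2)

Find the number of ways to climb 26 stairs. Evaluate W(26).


Building up from base cases:
W(0) = 1
W(1) = 1
W(2) = W(1) + W(0) = 1 + 1 = 2
W(3) = W(2) + W(1) = 2 + 1 = 3
W(4) = W(3) + W(2) = 3 + 2 = 5
W(5) = W(4) + W(3) = 5 + 3 = 8
W(6) = W(5) + W(4) = 8 + 5 = 13
W(7) = W(6) + W(5) = 13 + 8 = 21
W(8) = W(7) + W(6) = 21 + 13 = 34
W(9) = W(8) + W(7) = 34 + 21 = 55
W(10) = W(9) + W(8) = 55 + 34 = 89
W(11) = W(10) + W(9) = 89 + 55 = 144
W(12) = W(11) + W(10) = 144 + 89 = 233
W(13) = W(12) + W(11) = 233 + 144 = 377
W(14) = W(13) + W(12) = 377 + 233 = 610
W(15) = W(14) + W(13) = 610 + 377 = 987
W(16) = W(15) + W(14) = 987 + 610 = 1597
W(17) = W(16) + W(15) = 1597 + 987 = 2584
W(18) = W(17) + W(16) = 2584 + 1597 = 4181
W(19) = W(18) + W(17) = 4181 + 2584 = 6765
W(20) = W(19) + W(18) = 6765 + 4181 = 10946
W(21) = W(20) + W(19) = 10946 + 6765 = 17711
W(22) = W(21) + W(20) = 17711 + 10946 = 28657
W(23) = W(22) + W(21) = 28657 + 17711 = 46368
W(24) = W(23) + W(22) = 46368 + 28657 = 75025
W(25) = W(24) + W(23) = 75025 + 46368 = 121393
W(26) = W(25) + W(24) = 121393 + 75025 = 196418

196418


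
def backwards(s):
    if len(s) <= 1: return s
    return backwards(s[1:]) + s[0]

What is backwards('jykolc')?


backwards('jykolc') = backwards('ykolc') + 'j'
backwards('ykolc') = backwards('kolc') + 'y'
backwards('kolc') = backwards('olc') + 'k'
backwards('olc') = backwards('lc') + 'o'
backwards('lc') = backwards('c') + 'l'
backwards('c') = 'c'  (base case)
Concatenating: 'c' + 'l' + 'o' + 'k' + 'y' + 'j' = 'clokyj'

clokyj


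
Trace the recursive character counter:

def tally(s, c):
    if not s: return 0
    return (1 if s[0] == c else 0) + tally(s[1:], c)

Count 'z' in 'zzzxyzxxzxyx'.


s[0]='z' == 'z' -> 1
s[0]='z' == 'z' -> 1
s[0]='z' == 'z' -> 1
s[0]='x' != 'z' -> 0
s[0]='y' != 'z' -> 0
s[0]='z' == 'z' -> 1
s[0]='x' != 'z' -> 0
s[0]='x' != 'z' -> 0
s[0]='z' == 'z' -> 1
s[0]='x' != 'z' -> 0
s[0]='y' != 'z' -> 0
s[0]='x' != 'z' -> 0
Sum: 1 + 1 + 1 + 0 + 0 + 1 + 0 + 0 + 1 + 0 + 0 + 0 = 5

5


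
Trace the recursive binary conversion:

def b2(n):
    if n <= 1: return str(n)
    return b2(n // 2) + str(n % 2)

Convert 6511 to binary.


b2(6511) = b2(3255) + '1'
b2(3255) = b2(1627) + '1'
b2(1627) = b2(813) + '1'
b2(813) = b2(406) + '1'
b2(406) = b2(203) + '0'
b2(203) = b2(101) + '1'
b2(101) = b2(50) + '1'
b2(50) = b2(25) + '0'
b2(25) = b2(12) + '1'
b2(12) = b2(6) + '0'
b2(6) = b2(3) + '0'
b2(3) = b2(1) + '1'
b2(1) = '1'  (base case)
Concatenating: '1' + '1' + '0' + '0' + '1' + '0' + '1' + '1' + '0' + '1' + '1' + '1' + '1' = '1100101101111'

1100101101111


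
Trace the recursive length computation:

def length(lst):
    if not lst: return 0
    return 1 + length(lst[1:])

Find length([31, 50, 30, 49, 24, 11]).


length([31, 50, 30, 49, 24, 11]) = 1 + length([50, 30, 49, 24, 11])
length([50, 30, 49, 24, 11]) = 1 + length([30, 49, 24, 11])
length([30, 49, 24, 11]) = 1 + length([49, 24, 11])
length([49, 24, 11]) = 1 + length([24, 11])
length([24, 11]) = 1 + length([11])
length([11]) = 1 + length([])
length([]) = 0  (base case)
Unwinding: 1 + 1 + 1 + 1 + 1 + 1 + 0 = 6

6


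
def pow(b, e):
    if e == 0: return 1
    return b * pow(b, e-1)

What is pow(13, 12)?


pow(13, 12)
= 13 * pow(13, 11)
= 13 * 13 * pow(13, 10)
= 13 * 13 * 13 * pow(13, 9)
= 13 * 13 * 13 * 13 * pow(13, 8)
= 13 * 13 * 13 * 13 * 13 * pow(13, 7)
= 13 * 13 * 13 * 13 * 13 * 13 * pow(13, 6)
= 13 * 13 * 13 * 13 * 13 * 13 * 13 * pow(13, 5)
= 13 * 13 * 13 * 13 * 13 * 13 * 13 * 13 * pow(13, 4)
= 13 * 13 * 13 * 13 * 13 * 13 * 13 * 13 * 13 * pow(13, 3)
= 13 * 13 * 13 * 13 * 13 * 13 * 13 * 13 * 13 * 13 * pow(13, 2)
= 13 * 13 * 13 * 13 * 13 * 13 * 13 * 13 * 13 * 13 * 13 * pow(13, 1)
= 13 * 13 * 13 * 13 * 13 * 13 * 13 * 13 * 13 * 13 * 13 * 13 * pow(13, 0)
= 13 * 13 * 13 * 13 * 13 * 13 * 13 * 13 * 13 * 13 * 13 * 13 * 1
= 23298085122481

23298085122481


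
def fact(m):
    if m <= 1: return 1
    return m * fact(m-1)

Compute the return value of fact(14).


fact(14)
= 14 * fact(13)
= 14 * 13 * fact(12)
= 14 * 13 * 12 * fact(11)
= 14 * 13 * 12 * 11 * fact(10)
= 14 * 13 * 12 * 11 * 10 * fact(9)
= 14 * 13 * 12 * 11 * 10 * 9 * fact(8)
= 14 * 13 * 12 * 11 * 10 * 9 * 8 * fact(7)
= 14 * 13 * 12 * 11 * 10 * 9 * 8 * 7 * fact(6)
= 14 * 13 * 12 * 11 * 10 * 9 * 8 * 7 * 6 * fact(5)
= 14 * 13 * 12 * 11 * 10 * 9 * 8 * 7 * 6 * 5 * fact(4)
= 14 * 13 * 12 * 11 * 10 * 9 * 8 * 7 * 6 * 5 * 4 * fact(3)
= 14 * 13 * 12 * 11 * 10 * 9 * 8 * 7 * 6 * 5 * 4 * 3 * fact(2)
= 14 * 13 * 12 * 11 * 10 * 9 * 8 * 7 * 6 * 5 * 4 * 3 * 2 * fact(1)
= 14 * 13 * 12 * 11 * 10 * 9 * 8 * 7 * 6 * 5 * 4 * 3 * 2 * 1
= 87178291200

87178291200


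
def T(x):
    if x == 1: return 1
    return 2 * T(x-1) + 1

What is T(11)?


T(11) = 2 * T(10) + 1
T(10) = 2 * T(9) + 1
T(9) = 2 * T(8) + 1
T(8) = 2 * T(7) + 1
T(7) = 2 * T(6) + 1
T(6) = 2 * T(5) + 1
T(5) = 2 * T(4) + 1
T(4) = 2 * T(3) + 1
T(3) = 2 * T(2) + 1
T(2) = 2 * T(1) + 1
T(1) = 1  (base case)
T(2) = 2 * 1 + 1 = 3
T(3) = 2 * 3 + 1 = 7
T(4) = 2 * 7 + 1 = 15
T(5) = 2 * 15 + 1 = 31
T(6) = 2 * 31 + 1 = 63
T(7) = 2 * 63 + 1 = 127
T(8) = 2 * 127 + 1 = 255
T(9) = 2 * 255 + 1 = 511
T(10) = 2 * 511 + 1 = 1023
T(11) = 2 * 1023 + 1 = 2047

2047


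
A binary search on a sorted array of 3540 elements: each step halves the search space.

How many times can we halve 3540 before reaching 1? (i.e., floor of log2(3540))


3540 / 2 = 1770
1770 / 2 = 885
885 / 2 = 442
442 / 2 = 221
221 / 2 = 110
110 / 2 = 55
55 / 2 = 27
27 / 2 = 13
13 / 2 = 6
6 / 2 = 3
3 / 2 = 1
Reached 1 after 11 halvings

11


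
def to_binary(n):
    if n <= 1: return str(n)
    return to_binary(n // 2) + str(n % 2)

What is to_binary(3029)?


to_binary(3029) = to_binary(1514) + '1'
to_binary(1514) = to_binary(757) + '0'
to_binary(757) = to_binary(378) + '1'
to_binary(378) = to_binary(189) + '0'
to_binary(189) = to_binary(94) + '1'
to_binary(94) = to_binary(47) + '0'
to_binary(47) = to_binary(23) + '1'
to_binary(23) = to_binary(11) + '1'
to_binary(11) = to_binary(5) + '1'
to_binary(5) = to_binary(2) + '1'
to_binary(2) = to_binary(1) + '0'
to_binary(1) = '1'  (base case)
Concatenating: '1' + '0' + '1' + '1' + '1' + '1' + '0' + '1' + '0' + '1' + '0' + '1' = '101111010101'

101111010101


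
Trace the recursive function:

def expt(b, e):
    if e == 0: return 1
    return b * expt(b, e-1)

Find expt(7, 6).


expt(7, 6)
= 7 * expt(7, 5)
= 7 * 7 * expt(7, 4)
= 7 * 7 * 7 * expt(7, 3)
= 7 * 7 * 7 * 7 * expt(7, 2)
= 7 * 7 * 7 * 7 * 7 * expt(7, 1)
= 7 * 7 * 7 * 7 * 7 * 7 * expt(7, 0)
= 7 * 7 * 7 * 7 * 7 * 7 * 1
= 117649

117649


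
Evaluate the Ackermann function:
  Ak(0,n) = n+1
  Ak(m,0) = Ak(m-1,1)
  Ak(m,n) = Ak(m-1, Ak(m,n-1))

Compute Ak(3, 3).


Ak(3, 3) = Ak(2, Ak(3, 2))
  Ak(3, 2) = Ak(2, Ak(3, 1))
    Ak(3, 1) = Ak(2, Ak(3, 0))
      Ak(3, 0) = Ak(2, 1)
        Ak(2, 1) = Ak(1, Ak(2, 0))
          Ak(2, 0) = Ak(1, 1)
          Ak(1, 1) = Ak(0, Ak(1, 0))
          Ak(1, 0) = Ak(0, 1)
          Ak(0, 1) = 2
            = Ak(0, 2)
          Ak(0, 2) = 3
          = Ak(1, 3)
          Ak(1, 3) = Ak(0, Ak(1, 2))
          Ak(1, 2) = Ak(0, Ak(1, 1))
          Ak(1, 1) = Ak(0, Ak(1, 0))
          Ak(1, 0) = Ak(0, 1)
          Ak(0, 1) = 2
            = Ak(0, 2)
          Ak(0, 2) = 3
            = Ak(0, 3)
          Ak(0, 3) = 4
            = Ak(0, 4)
          Ak(0, 4) = 5
      = Ak(2, 5)
      Ak(2, 5) = Ak(1, Ak(2, 4))
... (trace truncated)
Result: Ak(3, 3) = 61

61


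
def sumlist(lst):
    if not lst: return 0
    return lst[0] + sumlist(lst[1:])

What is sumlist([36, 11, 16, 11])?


sumlist([36, 11, 16, 11]) = 36 + sumlist([11, 16, 11])
sumlist([11, 16, 11]) = 11 + sumlist([16, 11])
sumlist([16, 11]) = 16 + sumlist([11])
sumlist([11]) = 11 + sumlist([])
sumlist([]) = 0  (base case)
Total: 36 + 11 + 16 + 11 + 0 = 74

74


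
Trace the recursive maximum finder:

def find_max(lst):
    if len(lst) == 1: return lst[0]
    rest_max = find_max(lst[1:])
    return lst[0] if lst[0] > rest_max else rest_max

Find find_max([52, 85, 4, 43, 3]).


find_max([52, 85, 4, 43, 3]): compare 52 with find_max([85, 4, 43, 3])
find_max([85, 4, 43, 3]): compare 85 with find_max([4, 43, 3])
find_max([4, 43, 3]): compare 4 with find_max([43, 3])
find_max([43, 3]): compare 43 with find_max([3])
find_max([3]) = 3  (base case)
Compare 43 with 3 -> 43
Compare 4 with 43 -> 43
Compare 85 with 43 -> 85
Compare 52 with 85 -> 85

85


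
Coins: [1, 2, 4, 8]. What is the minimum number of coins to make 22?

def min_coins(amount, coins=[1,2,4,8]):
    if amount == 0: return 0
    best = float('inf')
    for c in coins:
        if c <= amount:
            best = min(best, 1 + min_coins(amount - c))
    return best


Building up with DP:
min_coins(0) = 0
min_coins(1) = min(1+min_coins(0)=1+0=1) = 1
min_coins(2) = min(1+min_coins(1)=1+1=2, 1+min_coins(0)=1+0=1) = 1
min_coins(3) = min(1+min_coins(2)=1+1=2, 1+min_coins(1)=1+1=2) = 2
min_coins(4) = min(1+min_coins(3)=1+2=3, 1+min_coins(2)=1+1=2, 1+min_coins(0)=1+0=1) = 1
min_coins(5) = min(1+min_coins(4)=1+1=2, 1+min_coins(3)=1+2=3, 1+min_coins(1)=1+1=2) = 2
min_coins(6) = min(1+min_coins(5)=1+2=3, 1+min_coins(4)=1+1=2, 1+min_coins(2)=1+1=2) = 2
min_coins(7) = min(1+min_coins(6)=1+2=3, 1+min_coins(5)=1+2=3, 1+min_coins(3)=1+2=3) = 3
min_coins(8) = min(1+min_coins(7)=1+3=4, 1+min_coins(6)=1+2=3, 1+min_coins(4)=1+1=2, 1+min_coins(0)=1+0=1) = 1
min_coins(9) = min(1+min_coins(8)=1+1=2, 1+min_coins(7)=1+3=4, 1+min_coins(5)=1+2=3, 1+min_coins(1)=1+1=2) = 2
min_coins(10) = min(1+min_coins(9)=1+2=3, 1+min_coins(8)=1+1=2, 1+min_coins(6)=1+2=3, 1+min_coins(2)=1+1=2) = 2
min_coins(11) = min(1+min_coins(10)=1+2=3, 1+min_coins(9)=1+2=3, 1+min_coins(7)=1+3=4, 1+min_coins(3)=1+2=3) = 3
min_coins(12) = min(1+min_coins(11)=1+3=4, 1+min_coins(10)=1+2=3, 1+min_coins(8)=1+1=2, 1+min_coins(4)=1+1=2) = 2
min_coins(13) = min(1+min_coins(12)=1+2=3, 1+min_coins(11)=1+3=4, 1+min_coins(9)=1+2=3, 1+min_coins(5)=1+2=3) = 3
min_coins(14) = min(1+min_coins(13)=1+3=4, 1+min_coins(12)=1+2=3, 1+min_coins(10)=1+2=3, 1+min_coins(6)=1+2=3) = 3
min_coins(15) = min(1+min_coins(14)=1+3=4, 1+min_coins(13)=1+3=4, 1+min_coins(11)=1+3=4, 1+min_coins(7)=1+3=4) = 4
min_coins(16) = min(1+min_coins(15)=1+4=5, 1+min_coins(14)=1+3=4, 1+min_coins(12)=1+2=3, 1+min_coins(8)=1+1=2) = 2
min_coins(17) = min(1+min_coins(16)=1+2=3, 1+min_coins(15)=1+4=5, 1+min_coins(13)=1+3=4, 1+min_coins(9)=1+2=3) = 3
min_coins(18) = min(1+min_coins(17)=1+3=4, 1+min_coins(16)=1+2=3, 1+min_coins(14)=1+3=4, 1+min_coins(10)=1+2=3) = 3
min_coins(19) = min(1+min_coins(18)=1+3=4, 1+min_coins(17)=1+3=4, 1+min_coins(15)=1+4=5, 1+min_coins(11)=1+3=4) = 4
min_coins(20) = min(1+min_coins(19)=1+4=5, 1+min_coins(18)=1+3=4, 1+min_coins(16)=1+2=3, 1+min_coins(12)=1+2=3) = 3
min_coins(21) = min(1+min_coins(20)=1+3=4, 1+min_coins(19)=1+4=5, 1+min_coins(17)=1+3=4, 1+min_coins(13)=1+3=4) = 4
min_coins(22) = min(1+min_coins(21)=1+4=5, 1+min_coins(20)=1+3=4, 1+min_coins(18)=1+3=4, 1+min_coins(14)=1+3=4) = 4

4


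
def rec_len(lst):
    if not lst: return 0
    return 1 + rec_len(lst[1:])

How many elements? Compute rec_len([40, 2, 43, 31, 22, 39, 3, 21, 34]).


rec_len([40, 2, 43, 31, 22, 39, 3, 21, 34]) = 1 + rec_len([2, 43, 31, 22, 39, 3, 21, 34])
rec_len([2, 43, 31, 22, 39, 3, 21, 34]) = 1 + rec_len([43, 31, 22, 39, 3, 21, 34])
rec_len([43, 31, 22, 39, 3, 21, 34]) = 1 + rec_len([31, 22, 39, 3, 21, 34])
rec_len([31, 22, 39, 3, 21, 34]) = 1 + rec_len([22, 39, 3, 21, 34])
rec_len([22, 39, 3, 21, 34]) = 1 + rec_len([39, 3, 21, 34])
rec_len([39, 3, 21, 34]) = 1 + rec_len([3, 21, 34])
rec_len([3, 21, 34]) = 1 + rec_len([21, 34])
rec_len([21, 34]) = 1 + rec_len([34])
rec_len([34]) = 1 + rec_len([])
rec_len([]) = 0  (base case)
Unwinding: 1 + 1 + 1 + 1 + 1 + 1 + 1 + 1 + 1 + 0 = 9

9


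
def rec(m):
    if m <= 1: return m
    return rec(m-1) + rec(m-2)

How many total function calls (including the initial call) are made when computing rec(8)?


Let C(n) = total calls for rec(n)
C(0) = 1, C(1) = 1
C(2) = 1 + C(1) + C(0) = 1 + 1 + 1 = 3
C(3) = 1 + C(2) + C(1) = 1 + 3 + 1 = 5
C(4) = 1 + C(3) + C(2) = 1 + 5 + 3 = 9
C(5) = 1 + C(4) + C(3) = 1 + 9 + 5 = 15
C(6) = 1 + C(5) + C(4) = 1 + 15 + 9 = 25
C(7) = 1 + C(6) + C(5) = 1 + 25 + 15 = 41
C(8) = 1 + C(7) + C(6) = 1 + 41 + 25 = 67

67


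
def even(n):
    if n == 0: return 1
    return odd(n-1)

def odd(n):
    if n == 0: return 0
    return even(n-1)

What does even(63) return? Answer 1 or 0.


even(63) = odd(62)
odd(62) = even(61)
even(61) = odd(60)
odd(60) = even(59)
even(59) = odd(58)
odd(58) = even(57)
even(57) = odd(56)
odd(56) = even(55)
even(55) = odd(54)
odd(54) = even(53)
even(53) = odd(52)
odd(52) = even(51)
even(51) = odd(50)
odd(50) = even(49)
even(49) = odd(48)
odd(48) = even(47)
even(47) = odd(46)
odd(46) = even(45)
even(45) = odd(44)
odd(44) = even(43)
even(43) = odd(42)
odd(42) = even(41)
even(41) = odd(40)
odd(40) = even(39)
even(39) = odd(38)
odd(38) = even(37)
even(37) = odd(36)
odd(36) = even(35)
even(35) = odd(34)
odd(34) = even(33)
even(33) = odd(32)
odd(32) = even(31)
even(31) = odd(30)
odd(30) = even(29)
even(29) = odd(28)
odd(28) = even(27)
even(27) = odd(26)
odd(26) = even(25)
even(25) = odd(24)
odd(24) = even(23)
even(23) = odd(22)
odd(22) = even(21)
even(21) = odd(20)
odd(20) = even(19)
even(19) = odd(18)
odd(18) = even(17)
even(17) = odd(16)
odd(16) = even(15)
even(15) = odd(14)
odd(14) = even(13)
even(13) = odd(12)
odd(12) = even(11)
even(11) = odd(10)
odd(10) = even(9)
even(9) = odd(8)
odd(8) = even(7)
even(7) = odd(6)
odd(6) = even(5)
even(5) = odd(4)
odd(4) = even(3)
even(3) = odd(2)
odd(2) = even(1)
even(1) = odd(0)
odd(0) = 0  (base case)
Result: 0

0


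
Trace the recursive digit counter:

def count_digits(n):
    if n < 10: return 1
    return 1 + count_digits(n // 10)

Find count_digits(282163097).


count_digits(282163097) = 1 + count_digits(28216309)
count_digits(28216309) = 1 + count_digits(2821630)
count_digits(2821630) = 1 + count_digits(282163)
count_digits(282163) = 1 + count_digits(28216)
count_digits(28216) = 1 + count_digits(2821)
count_digits(2821) = 1 + count_digits(282)
count_digits(282) = 1 + count_digits(28)
count_digits(28) = 1 + count_digits(2)
count_digits(2) = 1  (base case: 2 < 10)
Unwinding: 1 + 1 + 1 + 1 + 1 + 1 + 1 + 1 + 1 = 9

9


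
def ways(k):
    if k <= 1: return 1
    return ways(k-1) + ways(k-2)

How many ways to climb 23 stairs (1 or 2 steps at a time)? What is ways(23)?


Building up from base cases:
ways(0) = 1
ways(1) = 1
ways(2) = ways(1) + ways(0) = 1 + 1 = 2
ways(3) = ways(2) + ways(1) = 2 + 1 = 3
ways(4) = ways(3) + ways(2) = 3 + 2 = 5
ways(5) = ways(4) + ways(3) = 5 + 3 = 8
ways(6) = ways(5) + ways(4) = 8 + 5 = 13
ways(7) = ways(6) + ways(5) = 13 + 8 = 21
ways(8) = ways(7) + ways(6) = 21 + 13 = 34
ways(9) = ways(8) + ways(7) = 34 + 21 = 55
ways(10) = ways(9) + ways(8) = 55 + 34 = 89
ways(11) = ways(10) + ways(9) = 89 + 55 = 144
ways(12) = ways(11) + ways(10) = 144 + 89 = 233
ways(13) = ways(12) + ways(11) = 233 + 144 = 377
ways(14) = ways(13) + ways(12) = 377 + 233 = 610
ways(15) = ways(14) + ways(13) = 610 + 377 = 987
ways(16) = ways(15) + ways(14) = 987 + 610 = 1597
ways(17) = ways(16) + ways(15) = 1597 + 987 = 2584
ways(18) = ways(17) + ways(16) = 2584 + 1597 = 4181
ways(19) = ways(18) + ways(17) = 4181 + 2584 = 6765
ways(20) = ways(19) + ways(18) = 6765 + 4181 = 10946
ways(21) = ways(20) + ways(19) = 10946 + 6765 = 17711
ways(22) = ways(21) + ways(20) = 17711 + 10946 = 28657
ways(23) = ways(22) + ways(21) = 28657 + 17711 = 46368

46368
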